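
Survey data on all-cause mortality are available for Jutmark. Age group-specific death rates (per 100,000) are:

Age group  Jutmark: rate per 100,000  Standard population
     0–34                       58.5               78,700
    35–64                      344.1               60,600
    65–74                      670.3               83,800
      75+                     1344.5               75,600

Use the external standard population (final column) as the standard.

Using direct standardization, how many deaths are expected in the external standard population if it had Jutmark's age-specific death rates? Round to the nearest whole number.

Expected deaths = Σ (standard pop × age-specific rate ÷ 100,000)
= 78,700×58.5/100,000 + 60,600×344.1/100,000 + 83,800×670.3/100,000 + 75,600×1344.5/100,000
= 46.04 + 208.52 + 561.71 + 1016.44 = 1832.72.

1833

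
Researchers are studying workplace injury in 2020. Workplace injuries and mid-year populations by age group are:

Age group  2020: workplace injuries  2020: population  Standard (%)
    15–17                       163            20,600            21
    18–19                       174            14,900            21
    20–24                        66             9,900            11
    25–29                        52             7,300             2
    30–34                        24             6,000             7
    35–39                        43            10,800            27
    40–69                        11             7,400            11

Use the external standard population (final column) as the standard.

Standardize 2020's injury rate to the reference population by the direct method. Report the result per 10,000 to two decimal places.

Age-specific rates per 10,000 for 2020: 79.13, 116.78, 66.67, 71.23, 40.00, 39.81, 14.86.
Standard weights: 0.21, 0.21, 0.11, 0.02, 0.07, 0.27, 0.11.
Standardized rate: 0.2100×79.13 + 0.2100×116.78 + 0.1100×66.67 + 0.0200×71.23 + 0.0700×40.00 + 0.2700×39.81 + 0.1100×14.86 = 65.0831 per 10,000.

65.08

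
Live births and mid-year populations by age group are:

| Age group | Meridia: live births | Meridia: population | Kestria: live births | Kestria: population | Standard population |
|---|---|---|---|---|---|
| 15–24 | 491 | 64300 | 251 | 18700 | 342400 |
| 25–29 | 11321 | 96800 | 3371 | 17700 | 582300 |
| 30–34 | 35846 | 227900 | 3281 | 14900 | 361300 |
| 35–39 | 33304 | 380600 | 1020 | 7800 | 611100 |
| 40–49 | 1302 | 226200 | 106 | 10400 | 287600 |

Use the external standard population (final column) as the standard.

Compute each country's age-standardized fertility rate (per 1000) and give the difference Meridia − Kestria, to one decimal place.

Age-specific rates per 1000 for Meridia: 7.636, 116.952, 157.288, 87.504, 5.756.
For Kestria: 13.422, 190.452, 220.201, 130.769, 10.192.
Standard total = 2184700; weights = 0.1567, 0.2665, 0.1654, 0.2797, 0.1316.
Meridia: 0.1567×7.636 + 0.2665×116.952 + 0.1654×157.288 + 0.2797×87.504 + 0.1316×5.756 = 83.6148 per 1000.
Kestria: 0.1567×13.422 + 0.2665×190.452 + 0.1654×220.201 + 0.2797×130.769 + 0.1316×10.192 = 127.2024 per 1000.
Difference = 83.6148 − 127.2024 = -43.5876.

-43.6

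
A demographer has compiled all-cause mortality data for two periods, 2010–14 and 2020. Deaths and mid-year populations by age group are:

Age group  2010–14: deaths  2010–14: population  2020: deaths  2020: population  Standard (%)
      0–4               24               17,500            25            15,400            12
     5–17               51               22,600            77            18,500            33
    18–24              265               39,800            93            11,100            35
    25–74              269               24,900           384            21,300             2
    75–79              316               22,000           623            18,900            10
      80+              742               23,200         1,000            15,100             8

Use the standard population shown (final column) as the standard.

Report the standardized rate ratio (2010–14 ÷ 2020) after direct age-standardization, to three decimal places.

0.554

Age-specific rates per 100,000 for 2010–14: 137.14, 225.66, 665.83, 1080.32, 1436.36, 3198.28.
For 2020: 162.34, 416.22, 837.84, 1802.82, 3296.30, 6622.52.
Standard weights: 0.12, 0.33, 0.35, 0.02, 0.10, 0.08.
2010–14: 0.1200×137.14 + 0.3300×225.66 + 0.3500×665.83 + 0.0200×1080.32 + 0.1000×1436.36 + 0.0800×3198.28 = 745.0712 per 100,000.
2020: 0.1200×162.34 + 0.3300×416.22 + 0.3500×837.84 + 0.0200×1802.82 + 0.1000×3296.30 + 0.0800×6622.52 = 1345.5624 per 100,000.
Ratio = 745.0712 ÷ 1345.5624 = 0.55372.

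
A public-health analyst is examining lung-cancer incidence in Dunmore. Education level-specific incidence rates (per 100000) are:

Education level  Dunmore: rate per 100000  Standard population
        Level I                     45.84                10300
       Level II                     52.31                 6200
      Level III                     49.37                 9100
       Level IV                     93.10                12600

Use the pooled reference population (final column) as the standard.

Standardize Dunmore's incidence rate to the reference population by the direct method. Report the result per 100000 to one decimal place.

63.3

Standard total = 38200; weights = 0.2696, 0.1623, 0.2382, 0.3298.
Standardized rate: 0.2696×45.84 + 0.1623×52.31 + 0.2382×49.37 + 0.3298×93.10 = 63.3194 per 100000.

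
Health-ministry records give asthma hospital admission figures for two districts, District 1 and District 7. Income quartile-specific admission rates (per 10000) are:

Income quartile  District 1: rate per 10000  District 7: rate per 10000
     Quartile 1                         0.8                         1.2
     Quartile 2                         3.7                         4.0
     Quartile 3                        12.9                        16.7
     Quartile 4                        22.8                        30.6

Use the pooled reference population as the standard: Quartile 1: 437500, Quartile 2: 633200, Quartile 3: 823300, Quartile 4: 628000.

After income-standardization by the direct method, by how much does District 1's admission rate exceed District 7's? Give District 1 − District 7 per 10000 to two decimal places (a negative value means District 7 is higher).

-3.33

Standard total = 2522000; weights = 0.1735, 0.2511, 0.3264, 0.2490.
District 1: 0.1735×0.8 + 0.2511×3.7 + 0.3264×12.9 + 0.2490×22.8 = 10.9563 per 10000.
District 7: 0.1735×1.2 + 0.2511×4.0 + 0.3264×16.7 + 0.2490×30.6 = 14.2838 per 10000.
Difference = 10.9563 − 14.2838 = -3.3275.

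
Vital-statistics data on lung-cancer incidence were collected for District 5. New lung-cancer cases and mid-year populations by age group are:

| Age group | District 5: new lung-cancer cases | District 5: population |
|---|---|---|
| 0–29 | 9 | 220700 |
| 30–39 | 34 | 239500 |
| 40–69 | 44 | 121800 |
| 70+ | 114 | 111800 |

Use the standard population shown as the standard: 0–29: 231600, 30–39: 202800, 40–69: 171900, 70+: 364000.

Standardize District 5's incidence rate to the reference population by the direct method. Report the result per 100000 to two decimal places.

48.59

Age-specific rates per 100000 for District 5: 4.08, 14.20, 36.12, 101.97.
Standard total = 970300; weights = 0.2387, 0.2090, 0.1772, 0.3751.
Standardized rate: 0.2387×4.08 + 0.2090×14.20 + 0.1772×36.12 + 0.3751×101.97 = 48.5928 per 100000.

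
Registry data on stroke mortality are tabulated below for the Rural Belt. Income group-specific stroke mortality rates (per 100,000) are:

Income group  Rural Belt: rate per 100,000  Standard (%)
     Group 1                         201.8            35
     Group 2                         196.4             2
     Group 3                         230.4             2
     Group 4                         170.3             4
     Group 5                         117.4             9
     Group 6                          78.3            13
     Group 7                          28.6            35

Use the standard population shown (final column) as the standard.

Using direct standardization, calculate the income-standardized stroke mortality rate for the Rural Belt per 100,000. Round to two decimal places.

Standard weights: 0.35, 0.02, 0.02, 0.04, 0.09, 0.13, 0.35.
Standardized rate: 0.3500×201.8 + 0.0200×196.4 + 0.0200×230.4 + 0.0400×170.3 + 0.0900×117.4 + 0.1300×78.3 + 0.3500×28.6 = 116.7330 per 100,000.

116.73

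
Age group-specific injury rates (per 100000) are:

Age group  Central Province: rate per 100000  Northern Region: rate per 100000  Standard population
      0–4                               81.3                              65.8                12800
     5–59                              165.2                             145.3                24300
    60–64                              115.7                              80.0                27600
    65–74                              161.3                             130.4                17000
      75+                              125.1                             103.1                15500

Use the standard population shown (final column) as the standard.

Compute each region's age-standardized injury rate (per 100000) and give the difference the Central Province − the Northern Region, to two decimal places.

26.07

Standard total = 97200; weights = 0.1317, 0.2500, 0.2840, 0.1749, 0.1595.
The Central Province: 0.1317×81.3 + 0.2500×165.2 + 0.2840×115.7 + 0.1749×161.3 + 0.1595×125.1 = 133.0192 per 100000.
The Northern Region: 0.1317×65.8 + 0.2500×145.3 + 0.2840×80.0 + 0.1749×130.4 + 0.1595×103.1 = 106.9535 per 100000.
Difference = 133.0192 − 106.9535 = 26.0657.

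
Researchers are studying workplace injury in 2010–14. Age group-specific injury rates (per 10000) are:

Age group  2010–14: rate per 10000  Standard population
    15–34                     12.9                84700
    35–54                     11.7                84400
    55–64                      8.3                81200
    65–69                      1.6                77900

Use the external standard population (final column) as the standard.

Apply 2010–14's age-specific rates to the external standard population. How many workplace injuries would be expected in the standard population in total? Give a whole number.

288

Expected workplace injuries = Σ (standard pop × age-specific rate ÷ 10000)
= 84700×12.9/10000 + 84400×11.7/10000 + 81200×8.3/10000 + 77900×1.6/10000
= 109.26 + 98.75 + 67.40 + 12.46 = 287.87.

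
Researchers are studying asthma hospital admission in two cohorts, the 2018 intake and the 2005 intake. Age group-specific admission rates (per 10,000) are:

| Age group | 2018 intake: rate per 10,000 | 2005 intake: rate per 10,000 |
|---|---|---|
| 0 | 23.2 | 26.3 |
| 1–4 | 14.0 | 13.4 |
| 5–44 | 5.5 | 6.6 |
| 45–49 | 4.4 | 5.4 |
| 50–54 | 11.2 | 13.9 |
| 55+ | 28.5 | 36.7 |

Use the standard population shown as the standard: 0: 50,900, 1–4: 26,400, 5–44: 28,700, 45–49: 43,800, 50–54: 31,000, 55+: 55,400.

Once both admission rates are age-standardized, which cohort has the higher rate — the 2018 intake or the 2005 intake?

Standard total = 236,200; weights = 0.2155, 0.1118, 0.1215, 0.1854, 0.1312, 0.2345.
The 2018 intake: 0.2155×23.2 + 0.1118×14.0 + 0.1215×5.5 + 0.1854×4.4 + 0.1312×11.2 + 0.2345×28.5 = 16.2030 per 10,000.
The 2005 intake: 0.2155×26.3 + 0.1118×13.4 + 0.1215×6.6 + 0.1854×5.4 + 0.1312×13.9 + 0.2345×36.7 = 19.4007 per 10,000.

2005 intake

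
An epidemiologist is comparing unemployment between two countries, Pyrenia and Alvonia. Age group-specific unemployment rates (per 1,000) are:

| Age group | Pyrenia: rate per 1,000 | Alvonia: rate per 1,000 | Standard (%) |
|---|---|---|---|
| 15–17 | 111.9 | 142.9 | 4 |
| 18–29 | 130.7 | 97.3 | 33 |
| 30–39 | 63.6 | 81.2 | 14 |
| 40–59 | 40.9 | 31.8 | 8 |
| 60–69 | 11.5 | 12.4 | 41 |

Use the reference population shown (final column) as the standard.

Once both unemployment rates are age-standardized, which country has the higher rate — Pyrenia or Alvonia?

Pyrenia

Standard weights: 0.04, 0.33, 0.14, 0.08, 0.41.
Pyrenia: 0.0400×111.9 + 0.3300×130.7 + 0.1400×63.6 + 0.0800×40.9 + 0.4100×11.5 = 64.4980 per 1,000.
Alvonia: 0.0400×142.9 + 0.3300×97.3 + 0.1400×81.2 + 0.0800×31.8 + 0.4100×12.4 = 56.8210 per 1,000.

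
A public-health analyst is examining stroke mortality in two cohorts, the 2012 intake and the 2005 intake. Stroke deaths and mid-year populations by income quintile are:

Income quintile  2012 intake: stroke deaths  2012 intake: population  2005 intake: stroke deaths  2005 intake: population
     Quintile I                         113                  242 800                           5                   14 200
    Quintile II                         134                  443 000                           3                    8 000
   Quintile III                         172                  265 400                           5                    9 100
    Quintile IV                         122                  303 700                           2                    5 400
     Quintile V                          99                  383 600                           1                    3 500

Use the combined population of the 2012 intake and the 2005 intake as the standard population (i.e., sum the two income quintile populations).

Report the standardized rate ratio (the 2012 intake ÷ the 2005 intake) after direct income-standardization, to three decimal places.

Income-specific rates per 100 000 for the 2012 intake: 46.54, 30.25, 64.81, 40.17, 25.81.
For the 2005 intake: 35.21, 37.50, 54.95, 37.04, 28.57.
Combined standard total = 1 678 700; weights = 0.1531, 0.2687, 0.1635, 0.1841, 0.2306.
The 2012 intake: 0.1531×46.54 + 0.2687×30.25 + 0.1635×64.81 + 0.1841×40.17 + 0.2306×25.81 = 39.1969 per 100 000.
The 2005 intake: 0.1531×35.21 + 0.2687×37.50 + 0.1635×54.95 + 0.1841×37.04 + 0.2306×28.57 = 37.8581 per 100 000.
Ratio = 39.1969 ÷ 37.8581 = 1.03536.

1.035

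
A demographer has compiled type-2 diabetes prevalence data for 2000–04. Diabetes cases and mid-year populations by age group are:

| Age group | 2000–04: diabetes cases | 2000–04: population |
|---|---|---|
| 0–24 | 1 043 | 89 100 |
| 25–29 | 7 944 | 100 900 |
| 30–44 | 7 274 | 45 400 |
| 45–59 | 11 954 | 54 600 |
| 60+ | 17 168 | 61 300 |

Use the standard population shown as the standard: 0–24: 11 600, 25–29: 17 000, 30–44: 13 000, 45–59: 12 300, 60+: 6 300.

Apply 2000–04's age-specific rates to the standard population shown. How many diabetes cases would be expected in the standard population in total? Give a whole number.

8014

Age-specific rates per 1 000 for 2000–04: 11.706, 78.731, 160.220, 218.938, 280.065.
Expected diabetes cases = Σ (standard pop × age-specific rate ÷ 1 000)
= 11 600×11.706/1 000 + 17 000×78.731/1 000 + 13 000×160.220/1 000 + 12 300×218.938/1 000 + 6 300×280.065/1 000
= 135.79 + 1338.43 + 2082.86 + 2692.93 + 1764.41 = 8014.43.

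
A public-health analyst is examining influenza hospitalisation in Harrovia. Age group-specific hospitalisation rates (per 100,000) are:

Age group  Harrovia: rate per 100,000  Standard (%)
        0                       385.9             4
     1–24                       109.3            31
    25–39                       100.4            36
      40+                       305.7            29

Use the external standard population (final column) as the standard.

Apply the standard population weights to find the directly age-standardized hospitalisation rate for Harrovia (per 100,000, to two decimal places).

Standard weights: 0.04, 0.31, 0.36, 0.29.
Standardized rate: 0.0400×385.9 + 0.3100×109.3 + 0.3600×100.4 + 0.2900×305.7 = 174.1160 per 100,000.

174.12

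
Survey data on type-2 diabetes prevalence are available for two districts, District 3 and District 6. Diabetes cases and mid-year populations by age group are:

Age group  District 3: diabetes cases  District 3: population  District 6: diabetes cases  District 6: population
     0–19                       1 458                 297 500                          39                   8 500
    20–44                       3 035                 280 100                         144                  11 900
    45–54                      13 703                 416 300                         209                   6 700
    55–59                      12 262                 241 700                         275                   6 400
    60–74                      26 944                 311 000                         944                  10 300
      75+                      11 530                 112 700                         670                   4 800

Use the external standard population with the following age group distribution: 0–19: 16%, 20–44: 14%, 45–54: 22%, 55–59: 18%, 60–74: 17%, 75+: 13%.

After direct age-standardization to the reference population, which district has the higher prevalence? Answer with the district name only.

Age-specific rates per 1 000 for District 3: 4.901, 10.835, 32.916, 50.732, 86.637, 102.307.
For District 6: 4.588, 12.101, 31.194, 42.969, 91.650, 139.583.
Standard weights: 0.16, 0.14, 0.22, 0.18, 0.17, 0.13.
District 3: 0.1600×4.901 + 0.1400×10.835 + 0.2200×32.916 + 0.1800×50.732 + 0.1700×86.637 + 0.1300×102.307 = 46.7026 per 1 000.
District 6: 0.1600×4.588 + 0.1400×12.101 + 0.2200×31.194 + 0.1800×42.969 + 0.1700×91.650 + 0.1300×139.583 = 50.7517 per 1 000.

District 6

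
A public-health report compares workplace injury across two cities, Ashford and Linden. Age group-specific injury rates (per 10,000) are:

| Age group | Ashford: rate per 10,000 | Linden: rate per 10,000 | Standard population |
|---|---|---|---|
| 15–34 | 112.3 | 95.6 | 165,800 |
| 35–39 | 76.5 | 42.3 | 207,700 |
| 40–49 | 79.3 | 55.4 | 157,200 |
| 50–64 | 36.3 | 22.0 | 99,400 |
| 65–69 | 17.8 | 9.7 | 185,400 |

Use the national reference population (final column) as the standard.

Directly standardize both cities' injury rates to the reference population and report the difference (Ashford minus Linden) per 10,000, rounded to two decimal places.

20.30

Standard total = 815,500; weights = 0.2033, 0.2547, 0.1928, 0.1219, 0.2273.
Ashford: 0.2033×112.3 + 0.2547×76.5 + 0.1928×79.3 + 0.1219×36.3 + 0.2273×17.8 = 66.0732 per 10,000.
Linden: 0.2033×95.6 + 0.2547×42.3 + 0.1928×55.4 + 0.1219×22.0 + 0.2273×9.7 = 45.7759 per 10,000.
Difference = 66.0732 − 45.7759 = 20.2973.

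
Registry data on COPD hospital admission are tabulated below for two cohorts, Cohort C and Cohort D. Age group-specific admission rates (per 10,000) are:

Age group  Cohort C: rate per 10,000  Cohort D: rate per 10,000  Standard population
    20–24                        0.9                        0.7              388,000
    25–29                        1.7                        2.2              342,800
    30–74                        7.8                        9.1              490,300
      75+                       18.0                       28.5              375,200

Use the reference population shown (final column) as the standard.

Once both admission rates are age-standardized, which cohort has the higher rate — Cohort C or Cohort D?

Cohort D

Standard total = 1,596,300; weights = 0.2431, 0.2147, 0.3071, 0.2350.
Cohort C: 0.2431×0.9 + 0.2147×1.7 + 0.3071×7.8 + 0.2350×18.0 = 7.2104 per 10,000.
Cohort D: 0.2431×0.7 + 0.2147×2.2 + 0.3071×9.1 + 0.2350×28.5 = 10.1364 per 10,000.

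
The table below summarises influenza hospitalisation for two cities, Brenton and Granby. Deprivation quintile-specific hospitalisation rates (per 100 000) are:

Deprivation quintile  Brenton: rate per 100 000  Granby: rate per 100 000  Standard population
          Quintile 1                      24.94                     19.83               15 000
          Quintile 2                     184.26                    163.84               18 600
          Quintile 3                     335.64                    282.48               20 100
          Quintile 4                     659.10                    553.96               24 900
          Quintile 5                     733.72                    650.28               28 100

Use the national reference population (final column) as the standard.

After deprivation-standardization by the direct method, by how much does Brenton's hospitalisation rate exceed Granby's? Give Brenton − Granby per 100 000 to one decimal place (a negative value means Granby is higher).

60.8

Standard total = 106 700; weights = 0.1406, 0.1743, 0.1884, 0.2334, 0.2634.
Brenton: 0.1406×24.94 + 0.1743×184.26 + 0.1884×335.64 + 0.2334×659.10 + 0.2634×733.72 = 445.8934 per 100 000.
Granby: 0.1406×19.83 + 0.1743×163.84 + 0.1884×282.48 + 0.2334×553.96 + 0.2634×650.28 = 385.0909 per 100 000.
Difference = 445.8934 − 385.0909 = 60.8025.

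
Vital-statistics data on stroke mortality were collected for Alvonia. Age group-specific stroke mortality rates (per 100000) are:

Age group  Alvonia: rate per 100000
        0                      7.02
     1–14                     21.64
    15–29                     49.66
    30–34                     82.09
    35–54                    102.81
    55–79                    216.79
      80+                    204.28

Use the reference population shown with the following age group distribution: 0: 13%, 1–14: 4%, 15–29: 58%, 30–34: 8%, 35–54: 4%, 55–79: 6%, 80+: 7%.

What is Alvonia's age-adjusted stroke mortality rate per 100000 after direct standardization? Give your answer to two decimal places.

Standard weights: 0.13, 0.04, 0.58, 0.08, 0.04, 0.06, 0.07.
Standardized rate: 0.1300×7.02 + 0.0400×21.64 + 0.5800×49.66 + 0.0800×82.09 + 0.0400×102.81 + 0.0600×216.79 + 0.0700×204.28 = 68.5676 per 100000.

68.57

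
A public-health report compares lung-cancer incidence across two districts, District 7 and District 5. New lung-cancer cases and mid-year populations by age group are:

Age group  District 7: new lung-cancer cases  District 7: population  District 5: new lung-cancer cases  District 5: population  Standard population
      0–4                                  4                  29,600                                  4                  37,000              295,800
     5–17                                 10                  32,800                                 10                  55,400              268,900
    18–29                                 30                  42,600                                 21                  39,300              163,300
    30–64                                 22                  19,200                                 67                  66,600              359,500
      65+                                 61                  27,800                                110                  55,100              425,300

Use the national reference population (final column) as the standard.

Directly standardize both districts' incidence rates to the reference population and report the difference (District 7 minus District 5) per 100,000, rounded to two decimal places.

Age-specific rates per 100,000 for District 7: 13.51, 30.49, 70.42, 114.58, 219.42.
For District 5: 10.81, 18.05, 53.44, 100.60, 199.64.
Standard total = 1,512,800; weights = 0.1955, 0.1777, 0.1079, 0.2376, 0.2811.
District 7: 0.1955×13.51 + 0.1777×30.49 + 0.1079×70.42 + 0.2376×114.58 + 0.2811×219.42 = 104.5805 per 100,000.
District 5: 0.1955×10.81 + 0.1777×18.05 + 0.1079×53.44 + 0.2376×100.60 + 0.2811×199.64 = 91.1218 per 100,000.
Difference = 104.5805 − 91.1218 = 13.4587.

13.46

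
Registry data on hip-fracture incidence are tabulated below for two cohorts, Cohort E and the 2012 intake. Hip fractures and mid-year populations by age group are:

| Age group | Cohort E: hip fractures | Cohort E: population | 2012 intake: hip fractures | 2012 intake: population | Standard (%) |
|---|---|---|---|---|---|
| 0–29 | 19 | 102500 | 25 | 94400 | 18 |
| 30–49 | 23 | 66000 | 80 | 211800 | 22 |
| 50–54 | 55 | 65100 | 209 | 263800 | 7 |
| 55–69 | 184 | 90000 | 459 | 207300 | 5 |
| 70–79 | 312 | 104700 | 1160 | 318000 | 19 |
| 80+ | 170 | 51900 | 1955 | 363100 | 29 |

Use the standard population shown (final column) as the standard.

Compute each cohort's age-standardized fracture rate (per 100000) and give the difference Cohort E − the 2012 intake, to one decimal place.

Age-specific rates per 100000 for Cohort E: 18.54, 34.85, 84.49, 204.44, 297.99, 327.55.
For the 2012 intake: 26.48, 37.77, 79.23, 221.42, 364.78, 538.42.
Standard weights: 0.18, 0.22, 0.07, 0.05, 0.19, 0.29.
Cohort E: 0.1800×18.54 + 0.2200×34.85 + 0.0700×84.49 + 0.0500×204.44 + 0.1900×297.99 + 0.2900×327.55 = 178.7487 per 100000.
The 2012 intake: 0.1800×26.48 + 0.2200×37.77 + 0.0700×79.23 + 0.0500×221.42 + 0.1900×364.78 + 0.2900×538.42 = 255.1432 per 100000.
Difference = 178.7487 − 255.1432 = -76.3945.

-76.4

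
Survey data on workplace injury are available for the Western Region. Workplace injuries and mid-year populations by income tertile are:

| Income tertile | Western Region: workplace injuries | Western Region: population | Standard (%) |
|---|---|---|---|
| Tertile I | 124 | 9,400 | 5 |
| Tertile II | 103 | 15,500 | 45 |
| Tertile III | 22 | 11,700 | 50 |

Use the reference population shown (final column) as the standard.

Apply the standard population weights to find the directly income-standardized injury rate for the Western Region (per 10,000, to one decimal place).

45.9

Income-specific rates per 10,000 for the Western Region: 131.91, 66.45, 18.80.
Standard weights: 0.05, 0.45, 0.50.
Standardized rate: 0.0500×131.91 + 0.4500×66.45 + 0.5000×18.80 = 45.9007 per 10,000.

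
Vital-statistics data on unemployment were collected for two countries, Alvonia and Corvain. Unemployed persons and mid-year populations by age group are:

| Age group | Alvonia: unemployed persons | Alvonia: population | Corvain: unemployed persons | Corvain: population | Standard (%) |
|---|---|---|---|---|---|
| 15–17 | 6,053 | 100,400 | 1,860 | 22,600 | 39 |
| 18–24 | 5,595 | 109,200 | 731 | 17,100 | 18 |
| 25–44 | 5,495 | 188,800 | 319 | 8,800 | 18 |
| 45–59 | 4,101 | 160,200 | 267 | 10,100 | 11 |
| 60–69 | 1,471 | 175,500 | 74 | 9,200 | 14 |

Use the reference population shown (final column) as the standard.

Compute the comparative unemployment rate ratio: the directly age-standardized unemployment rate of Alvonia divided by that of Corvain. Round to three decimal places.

Age-specific rates per 1,000 for Alvonia: 60.289, 51.236, 29.105, 25.599, 8.382.
For Corvain: 82.301, 42.749, 36.250, 26.436, 8.043.
Standard weights: 0.39, 0.18, 0.18, 0.11, 0.14.
Alvonia: 0.3900×60.289 + 0.1800×51.236 + 0.1800×29.105 + 0.1100×25.599 + 0.1400×8.382 = 41.9634 per 1,000.
Corvain: 0.3900×82.301 + 0.1800×42.749 + 0.1800×36.250 + 0.1100×26.436 + 0.1400×8.043 = 50.3511 per 1,000.
Ratio = 41.9634 ÷ 50.3511 = 0.83342.

0.833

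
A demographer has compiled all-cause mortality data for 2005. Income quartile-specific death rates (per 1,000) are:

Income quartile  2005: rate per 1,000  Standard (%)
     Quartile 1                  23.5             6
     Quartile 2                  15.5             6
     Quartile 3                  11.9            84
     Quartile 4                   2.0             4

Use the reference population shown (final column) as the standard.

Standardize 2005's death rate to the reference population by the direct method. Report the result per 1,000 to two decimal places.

12.42

Standard weights: 0.06, 0.06, 0.84, 0.04.
Standardized rate: 0.0600×23.5 + 0.0600×15.5 + 0.8400×11.9 + 0.0400×2.0 = 12.4160 per 1,000.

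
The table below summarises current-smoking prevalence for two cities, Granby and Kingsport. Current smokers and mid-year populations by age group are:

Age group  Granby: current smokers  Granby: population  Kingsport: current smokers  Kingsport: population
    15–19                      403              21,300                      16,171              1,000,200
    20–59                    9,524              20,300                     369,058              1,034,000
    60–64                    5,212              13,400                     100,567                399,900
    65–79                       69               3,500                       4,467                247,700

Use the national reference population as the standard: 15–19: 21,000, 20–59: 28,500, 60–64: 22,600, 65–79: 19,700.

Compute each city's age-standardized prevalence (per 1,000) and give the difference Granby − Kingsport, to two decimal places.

Age-specific rates per 1,000 for Granby: 18.920, 469.163, 388.955, 19.714.
For Kingsport: 16.168, 356.923, 251.480, 18.034.
Standard total = 91,800; weights = 0.2288, 0.3105, 0.2462, 0.2146.
Granby: 0.2288×18.920 + 0.3105×469.163 + 0.2462×388.955 + 0.2146×19.714 = 249.9697 per 1,000.
Kingsport: 0.2288×16.168 + 0.3105×356.923 + 0.2462×251.480 + 0.2146×18.034 = 180.2891 per 1,000.
Difference = 249.9697 − 180.2891 = 69.6805.

69.68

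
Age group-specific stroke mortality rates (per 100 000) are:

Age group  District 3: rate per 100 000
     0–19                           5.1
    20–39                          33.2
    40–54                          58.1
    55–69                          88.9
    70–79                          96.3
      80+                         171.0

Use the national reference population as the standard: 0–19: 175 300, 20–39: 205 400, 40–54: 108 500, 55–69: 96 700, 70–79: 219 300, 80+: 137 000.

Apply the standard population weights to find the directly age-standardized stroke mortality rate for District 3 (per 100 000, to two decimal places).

71.28

Standard total = 942 200; weights = 0.1861, 0.2180, 0.1152, 0.1026, 0.2328, 0.1454.
Standardized rate: 0.1861×5.1 + 0.2180×33.2 + 0.1152×58.1 + 0.1026×88.9 + 0.2328×96.3 + 0.1454×171.0 = 71.2793 per 100 000.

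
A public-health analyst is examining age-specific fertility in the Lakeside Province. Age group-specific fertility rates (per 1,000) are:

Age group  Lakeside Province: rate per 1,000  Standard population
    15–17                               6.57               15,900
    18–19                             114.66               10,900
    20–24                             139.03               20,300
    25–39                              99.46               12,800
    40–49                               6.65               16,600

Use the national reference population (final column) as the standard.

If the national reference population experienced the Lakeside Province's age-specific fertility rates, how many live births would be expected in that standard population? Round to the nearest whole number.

Expected live births = Σ (standard pop × age-specific rate ÷ 1,000)
= 15,900×6.57/1,000 + 10,900×114.66/1,000 + 20,300×139.03/1,000 + 12,800×99.46/1,000 + 16,600×6.65/1,000
= 104.46 + 1249.79 + 2822.31 + 1273.09 + 110.39 = 5560.04.

5560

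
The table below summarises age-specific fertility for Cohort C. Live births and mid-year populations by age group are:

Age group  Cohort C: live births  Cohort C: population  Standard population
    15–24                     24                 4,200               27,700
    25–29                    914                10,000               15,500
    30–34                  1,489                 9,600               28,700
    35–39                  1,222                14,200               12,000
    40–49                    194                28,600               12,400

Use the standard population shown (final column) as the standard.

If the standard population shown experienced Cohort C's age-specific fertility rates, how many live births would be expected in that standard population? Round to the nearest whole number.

7143

Age-specific rates per 1,000 for Cohort C: 5.714, 91.400, 155.104, 86.056, 6.783.
Expected live births = Σ (standard pop × age-specific rate ÷ 1,000)
= 27,700×5.714/1,000 + 15,500×91.400/1,000 + 28,700×155.104/1,000 + 12,000×86.056/1,000 + 12,400×6.783/1,000
= 158.29 + 1416.70 + 4451.49 + 1032.68 + 84.11 = 7143.26.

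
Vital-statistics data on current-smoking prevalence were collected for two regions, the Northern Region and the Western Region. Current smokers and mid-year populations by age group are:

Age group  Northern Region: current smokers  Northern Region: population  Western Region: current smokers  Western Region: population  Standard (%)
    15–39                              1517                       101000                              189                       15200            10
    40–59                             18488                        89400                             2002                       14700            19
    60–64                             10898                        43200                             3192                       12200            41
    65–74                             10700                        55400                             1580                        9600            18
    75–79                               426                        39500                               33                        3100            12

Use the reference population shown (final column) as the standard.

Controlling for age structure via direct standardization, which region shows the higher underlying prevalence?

Age-specific rates per 1000 for the Northern Region: 15.020, 206.801, 252.269, 193.141, 10.785.
For the Western Region: 12.434, 136.190, 261.639, 164.583, 10.645.
Standard weights: 0.10, 0.19, 0.41, 0.18, 0.12.
The Northern Region: 0.1000×15.020 + 0.1900×206.801 + 0.4100×252.269 + 0.1800×193.141 + 0.1200×10.785 = 180.2838 per 1000.
The Western Region: 0.1000×12.434 + 0.1900×136.190 + 0.4100×261.639 + 0.1800×164.583 + 0.1200×10.645 = 165.2942 per 1000.

Northern Region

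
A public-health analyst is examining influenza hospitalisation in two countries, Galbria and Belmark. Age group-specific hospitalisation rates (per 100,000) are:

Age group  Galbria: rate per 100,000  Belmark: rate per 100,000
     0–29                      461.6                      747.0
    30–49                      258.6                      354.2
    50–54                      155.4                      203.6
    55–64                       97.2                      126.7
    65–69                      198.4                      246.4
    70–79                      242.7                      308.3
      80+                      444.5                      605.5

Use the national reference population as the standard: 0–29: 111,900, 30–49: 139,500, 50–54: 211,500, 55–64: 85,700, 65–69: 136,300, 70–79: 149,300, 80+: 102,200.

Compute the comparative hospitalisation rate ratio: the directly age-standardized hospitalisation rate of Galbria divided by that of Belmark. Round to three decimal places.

Standard total = 936,400; weights = 0.1195, 0.1490, 0.2259, 0.0915, 0.1456, 0.1594, 0.1091.
Galbria: 0.1195×461.6 + 0.1490×258.6 + 0.2259×155.4 + 0.0915×97.2 + 0.1456×198.4 + 0.1594×242.7 + 0.1091×444.5 = 253.7696 per 100,000.
Belmark: 0.1195×747.0 + 0.1490×354.2 + 0.2259×203.6 + 0.0915×126.7 + 0.1456×246.4 + 0.1594×308.3 + 0.1091×605.5 = 350.7213 per 100,000.
Ratio = 253.7696 ÷ 350.7213 = 0.72356.

0.724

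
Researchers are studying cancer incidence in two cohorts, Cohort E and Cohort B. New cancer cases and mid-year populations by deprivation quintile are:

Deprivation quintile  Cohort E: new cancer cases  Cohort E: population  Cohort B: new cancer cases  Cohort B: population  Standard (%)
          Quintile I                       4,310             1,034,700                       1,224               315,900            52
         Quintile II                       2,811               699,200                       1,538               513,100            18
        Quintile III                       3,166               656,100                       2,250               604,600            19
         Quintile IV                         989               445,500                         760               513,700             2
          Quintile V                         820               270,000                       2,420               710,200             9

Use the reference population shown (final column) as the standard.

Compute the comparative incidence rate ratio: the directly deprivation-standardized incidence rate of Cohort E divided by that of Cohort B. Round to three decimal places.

1.146

Deprivation-specific rates per 100,000 for Cohort E: 416.55, 402.03, 482.55, 222.00, 303.70.
For Cohort B: 387.46, 299.75, 372.15, 147.95, 340.75.
Standard weights: 0.52, 0.18, 0.19, 0.02, 0.09.
Cohort E: 0.5200×416.55 + 0.1800×402.03 + 0.1900×482.55 + 0.0200×222.00 + 0.0900×303.70 = 412.4269 per 100,000.
Cohort B: 0.5200×387.46 + 0.1800×299.75 + 0.1900×372.15 + 0.0200×147.95 + 0.0900×340.75 = 359.7701 per 100,000.
Ratio = 412.4269 ÷ 359.7701 = 1.14636.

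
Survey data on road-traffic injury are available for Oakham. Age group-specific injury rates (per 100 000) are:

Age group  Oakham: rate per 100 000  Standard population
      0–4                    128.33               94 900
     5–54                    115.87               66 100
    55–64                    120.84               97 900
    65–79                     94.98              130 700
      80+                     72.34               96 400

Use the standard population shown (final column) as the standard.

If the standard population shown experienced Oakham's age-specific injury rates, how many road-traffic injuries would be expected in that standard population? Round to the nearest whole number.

511

Expected road-traffic injuries = Σ (standard pop × age-specific rate ÷ 100 000)
= 94 900×128.33/100 000 + 66 100×115.87/100 000 + 97 900×120.84/100 000 + 130 700×94.98/100 000 + 96 400×72.34/100 000
= 121.79 + 76.59 + 118.30 + 124.14 + 69.74 = 510.55.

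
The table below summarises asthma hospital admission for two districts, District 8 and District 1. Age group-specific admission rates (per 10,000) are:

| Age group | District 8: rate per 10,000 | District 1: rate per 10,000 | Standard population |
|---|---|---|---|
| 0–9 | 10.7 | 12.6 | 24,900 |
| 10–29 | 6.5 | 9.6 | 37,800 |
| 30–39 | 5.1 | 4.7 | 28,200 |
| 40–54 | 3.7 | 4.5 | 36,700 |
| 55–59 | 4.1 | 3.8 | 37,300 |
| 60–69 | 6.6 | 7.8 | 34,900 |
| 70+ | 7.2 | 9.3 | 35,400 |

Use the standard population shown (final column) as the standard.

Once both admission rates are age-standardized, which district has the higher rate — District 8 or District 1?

District 1

Standard total = 235,200; weights = 0.1059, 0.1607, 0.1199, 0.1560, 0.1586, 0.1484, 0.1505.
District 8: 0.1059×10.7 + 0.1607×6.5 + 0.1199×5.1 + 0.1560×3.7 + 0.1586×4.1 + 0.1484×6.6 + 0.1505×7.2 = 6.0795 per 10,000.
District 1: 0.1059×12.6 + 0.1607×9.6 + 0.1199×4.7 + 0.1560×4.5 + 0.1586×3.8 + 0.1484×7.8 + 0.1505×9.3 = 7.3023 per 10,000.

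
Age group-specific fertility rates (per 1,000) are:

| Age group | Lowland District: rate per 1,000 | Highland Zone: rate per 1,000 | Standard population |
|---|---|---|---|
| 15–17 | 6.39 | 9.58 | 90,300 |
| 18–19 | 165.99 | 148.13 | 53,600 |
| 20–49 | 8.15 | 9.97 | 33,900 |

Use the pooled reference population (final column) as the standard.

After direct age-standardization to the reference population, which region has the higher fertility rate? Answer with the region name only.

Standard total = 177,800; weights = 0.5079, 0.3015, 0.1907.
The Lowland District: 0.5079×6.39 + 0.3015×165.99 + 0.1907×8.15 = 54.8390 per 1,000.
The Highland Zone: 0.5079×9.58 + 0.3015×148.13 + 0.1907×9.97 = 51.4220 per 1,000.

Lowland District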